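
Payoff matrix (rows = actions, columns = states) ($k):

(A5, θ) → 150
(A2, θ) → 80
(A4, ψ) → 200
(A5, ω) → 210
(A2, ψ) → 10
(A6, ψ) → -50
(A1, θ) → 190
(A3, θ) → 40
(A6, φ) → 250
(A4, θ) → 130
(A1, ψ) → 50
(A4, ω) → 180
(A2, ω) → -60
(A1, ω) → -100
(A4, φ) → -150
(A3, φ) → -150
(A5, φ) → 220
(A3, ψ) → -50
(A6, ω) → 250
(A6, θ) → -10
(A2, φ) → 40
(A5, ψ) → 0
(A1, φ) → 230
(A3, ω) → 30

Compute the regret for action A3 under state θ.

Best payoff under θ is 190.
Regret = 190 − 40 = 150.

150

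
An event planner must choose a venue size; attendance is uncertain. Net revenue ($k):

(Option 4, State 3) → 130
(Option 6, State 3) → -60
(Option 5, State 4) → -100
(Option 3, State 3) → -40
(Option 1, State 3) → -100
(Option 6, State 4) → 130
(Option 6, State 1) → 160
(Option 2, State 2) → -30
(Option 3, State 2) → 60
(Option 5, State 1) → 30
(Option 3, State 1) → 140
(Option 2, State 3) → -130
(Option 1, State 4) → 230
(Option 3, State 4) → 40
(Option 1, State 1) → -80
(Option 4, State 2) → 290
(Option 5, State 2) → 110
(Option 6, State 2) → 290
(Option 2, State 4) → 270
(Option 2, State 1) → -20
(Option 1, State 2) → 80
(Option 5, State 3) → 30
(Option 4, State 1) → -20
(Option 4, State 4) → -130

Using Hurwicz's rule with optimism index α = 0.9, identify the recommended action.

Option 1: 0.9·230 + 0.1·(-100) = 197
Option 2: 0.9·270 + 0.1·(-130) = 230
Option 3: 0.9·140 + 0.1·(-40) = 122
Option 4: 0.9·290 + 0.1·(-130) = 248
Option 5: 0.9·110 + 0.1·(-100) = 89
Option 6: 0.9·290 + 0.1·(-60) = 255
Highest Hurwicz score = 255 → Option 6.

Option 6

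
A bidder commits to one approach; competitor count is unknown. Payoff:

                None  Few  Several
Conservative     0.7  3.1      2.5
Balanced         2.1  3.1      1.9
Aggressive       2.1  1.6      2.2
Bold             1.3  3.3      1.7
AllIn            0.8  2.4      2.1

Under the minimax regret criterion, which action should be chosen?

Column bests: None=2.1, Few=3.3, Several=2.5.
Conservative regrets: 1.4, 0.2, 0.0 → max 1.4
Balanced regrets: 0.0, 0.2, 0.6 → max 0.6
Aggressive regrets: 0.0, 1.7, 0.3 → max 1.7
Bold regrets: 0.8, 0.0, 0.8 → max 0.8
AllIn regrets: 1.3, 0.9, 0.4 → max 1.3
Smallest max regret = 0.6 → Balanced.

Balanced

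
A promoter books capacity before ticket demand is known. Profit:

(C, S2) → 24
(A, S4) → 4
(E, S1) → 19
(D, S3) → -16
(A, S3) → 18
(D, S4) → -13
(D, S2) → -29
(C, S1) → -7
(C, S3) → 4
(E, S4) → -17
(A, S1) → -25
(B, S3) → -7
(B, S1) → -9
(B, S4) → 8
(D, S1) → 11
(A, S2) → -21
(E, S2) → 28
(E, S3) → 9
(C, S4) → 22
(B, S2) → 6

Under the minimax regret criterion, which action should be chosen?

C

Column bests: S1=19, S2=28, S3=18, S4=22.
A regrets: 44, 49, 0, 18 → max 49
B regrets: 28, 22, 25, 14 → max 28
C regrets: 26, 4, 14, 0 → max 26
D regrets: 8, 57, 34, 35 → max 57
E regrets: 0, 0, 9, 39 → max 39
Smallest max regret = 26 → C.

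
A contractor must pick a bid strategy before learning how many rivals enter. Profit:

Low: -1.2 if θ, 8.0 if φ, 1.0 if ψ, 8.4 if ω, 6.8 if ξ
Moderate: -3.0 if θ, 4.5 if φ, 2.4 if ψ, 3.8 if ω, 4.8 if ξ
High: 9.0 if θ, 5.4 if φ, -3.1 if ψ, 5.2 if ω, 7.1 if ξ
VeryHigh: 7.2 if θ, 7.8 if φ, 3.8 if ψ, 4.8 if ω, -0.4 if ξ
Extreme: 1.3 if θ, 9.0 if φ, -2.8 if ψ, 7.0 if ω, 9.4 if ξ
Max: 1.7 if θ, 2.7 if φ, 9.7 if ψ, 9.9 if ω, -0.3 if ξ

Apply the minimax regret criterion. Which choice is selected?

Max

Column bests: θ=9.0, φ=9.0, ψ=9.7, ω=9.9, ξ=9.4.
Low regrets: 10.2, 1.0, 8.7, 1.5, 2.6 → max 10.2
Moderate regrets: 12.0, 4.5, 7.3, 6.1, 4.6 → max 12.0
High regrets: 0.0, 3.6, 12.8, 4.7, 2.3 → max 12.8
VeryHigh regrets: 1.8, 1.2, 5.9, 5.1, 9.8 → max 9.8
Extreme regrets: 7.7, 0.0, 12.5, 2.9, 0.0 → max 12.5
Max regrets: 7.3, 6.3, 0.0, 0.0, 9.7 → max 9.7
Smallest max regret = 9.7 → Max.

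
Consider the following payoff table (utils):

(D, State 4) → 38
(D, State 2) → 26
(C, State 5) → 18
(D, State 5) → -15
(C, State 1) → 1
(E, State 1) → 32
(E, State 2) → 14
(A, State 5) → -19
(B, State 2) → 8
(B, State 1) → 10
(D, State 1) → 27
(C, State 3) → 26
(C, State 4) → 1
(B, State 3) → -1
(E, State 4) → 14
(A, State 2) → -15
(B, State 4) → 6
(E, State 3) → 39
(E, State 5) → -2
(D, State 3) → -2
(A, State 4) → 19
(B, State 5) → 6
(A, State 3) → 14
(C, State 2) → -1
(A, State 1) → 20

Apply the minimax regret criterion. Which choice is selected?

Column bests: State 1=32, State 2=26, State 3=39, State 4=38, State 5=18.
A regrets: 12, 41, 25, 19, 37 → max 41
B regrets: 22, 18, 40, 32, 12 → max 40
C regrets: 31, 27, 13, 37, 0 → max 37
D regrets: 5, 0, 41, 0, 33 → max 41
E regrets: 0, 12, 0, 24, 20 → max 24
Smallest max regret = 24 → E.

E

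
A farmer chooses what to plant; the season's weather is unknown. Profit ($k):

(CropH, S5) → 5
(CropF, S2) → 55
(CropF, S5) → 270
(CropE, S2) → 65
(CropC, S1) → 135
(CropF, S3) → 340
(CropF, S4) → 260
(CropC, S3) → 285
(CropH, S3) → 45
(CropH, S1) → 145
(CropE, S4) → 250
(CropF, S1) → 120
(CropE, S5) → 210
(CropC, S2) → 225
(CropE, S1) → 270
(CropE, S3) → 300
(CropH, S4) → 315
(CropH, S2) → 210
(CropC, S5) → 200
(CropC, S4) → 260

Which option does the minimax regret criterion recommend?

Column bests: S1=270, S2=225, S3=340, S4=315, S5=270.
CropH regrets: 125, 15, 295, 0, 265 → max 295
CropE regrets: 0, 160, 40, 65, 60 → max 160
CropC regrets: 135, 0, 55, 55, 70 → max 135
CropF regrets: 150, 170, 0, 55, 0 → max 170
Smallest max regret = 135 → CropC.

CropC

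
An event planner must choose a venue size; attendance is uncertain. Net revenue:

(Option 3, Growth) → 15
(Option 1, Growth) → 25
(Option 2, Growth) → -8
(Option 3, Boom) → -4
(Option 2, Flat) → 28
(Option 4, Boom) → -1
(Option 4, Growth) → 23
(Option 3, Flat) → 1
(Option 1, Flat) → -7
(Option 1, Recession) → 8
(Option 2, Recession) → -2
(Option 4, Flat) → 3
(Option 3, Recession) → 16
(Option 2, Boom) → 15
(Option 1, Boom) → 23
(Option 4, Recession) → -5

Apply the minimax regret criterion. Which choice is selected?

Option 4

Column bests: Recession=16, Flat=28, Growth=25, Boom=23.
Option 1 regrets: 8, 35, 0, 0 → max 35
Option 2 regrets: 18, 0, 33, 8 → max 33
Option 3 regrets: 0, 27, 10, 27 → max 27
Option 4 regrets: 21, 25, 2, 24 → max 25
Smallest max regret = 25 → Option 4.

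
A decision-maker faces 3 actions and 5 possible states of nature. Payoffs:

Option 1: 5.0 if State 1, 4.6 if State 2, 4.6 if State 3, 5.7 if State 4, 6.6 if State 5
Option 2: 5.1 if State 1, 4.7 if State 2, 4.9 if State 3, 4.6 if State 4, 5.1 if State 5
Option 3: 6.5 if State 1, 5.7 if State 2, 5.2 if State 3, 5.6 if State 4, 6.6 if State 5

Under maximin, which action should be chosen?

Option 3

Row minima: Option 1=4.6, Option 2=4.6, Option 3=5.2
Best worst-case = 5.2 → Option 3.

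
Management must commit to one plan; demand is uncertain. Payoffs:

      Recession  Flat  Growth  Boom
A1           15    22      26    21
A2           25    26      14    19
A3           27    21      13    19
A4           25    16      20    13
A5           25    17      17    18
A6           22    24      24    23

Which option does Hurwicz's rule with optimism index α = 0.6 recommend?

A1: 0.6·26 + 0.4·15 = 21.6
A2: 0.6·26 + 0.4·14 = 21.2
A3: 0.6·27 + 0.4·13 = 21.4
A4: 0.6·25 + 0.4·13 = 20.2
A5: 0.6·25 + 0.4·17 = 21.8
A6: 0.6·24 + 0.4·22 = 23.2
Highest Hurwicz score = 23.2 → A6.

A6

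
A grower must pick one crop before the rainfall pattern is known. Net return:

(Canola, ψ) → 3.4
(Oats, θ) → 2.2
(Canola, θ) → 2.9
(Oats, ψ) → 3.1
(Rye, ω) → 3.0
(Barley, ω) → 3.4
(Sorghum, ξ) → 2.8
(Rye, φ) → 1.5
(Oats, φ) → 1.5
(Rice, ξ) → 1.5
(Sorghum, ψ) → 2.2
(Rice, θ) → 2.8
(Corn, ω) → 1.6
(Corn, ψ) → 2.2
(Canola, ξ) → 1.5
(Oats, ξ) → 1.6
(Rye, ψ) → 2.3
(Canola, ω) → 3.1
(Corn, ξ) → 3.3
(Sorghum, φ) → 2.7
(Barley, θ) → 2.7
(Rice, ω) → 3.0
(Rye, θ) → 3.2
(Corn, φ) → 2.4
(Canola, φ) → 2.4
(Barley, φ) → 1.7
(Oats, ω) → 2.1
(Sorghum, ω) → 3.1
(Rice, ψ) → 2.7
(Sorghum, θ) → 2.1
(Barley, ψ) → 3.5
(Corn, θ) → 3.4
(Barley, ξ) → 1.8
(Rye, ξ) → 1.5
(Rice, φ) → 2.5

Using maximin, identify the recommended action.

Row minima: Rye=1.5, Barley=1.7, Oats=1.5, Canola=1.5, Corn=1.6, Rice=1.5, Sorghum=2.1
Best worst-case = 2.1 → Sorghum.

Sorghum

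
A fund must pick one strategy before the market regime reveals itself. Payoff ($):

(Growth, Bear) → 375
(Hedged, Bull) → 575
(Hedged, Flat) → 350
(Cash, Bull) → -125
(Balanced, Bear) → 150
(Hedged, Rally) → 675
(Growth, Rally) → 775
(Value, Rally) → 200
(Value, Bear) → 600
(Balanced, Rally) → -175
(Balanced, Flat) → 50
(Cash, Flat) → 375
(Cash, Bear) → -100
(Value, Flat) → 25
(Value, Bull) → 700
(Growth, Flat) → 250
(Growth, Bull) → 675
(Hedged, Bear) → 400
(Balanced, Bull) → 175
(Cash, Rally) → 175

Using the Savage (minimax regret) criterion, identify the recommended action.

Column bests: Bear=600, Flat=375, Bull=700, Rally=775.
Cash regrets: 700, 0, 825, 600 → max 825
Balanced regrets: 450, 325, 525, 950 → max 950
Value regrets: 0, 350, 0, 575 → max 575
Growth regrets: 225, 125, 25, 0 → max 225
Hedged regrets: 200, 25, 125, 100 → max 200
Smallest max regret = 200 → Hedged.

Hedged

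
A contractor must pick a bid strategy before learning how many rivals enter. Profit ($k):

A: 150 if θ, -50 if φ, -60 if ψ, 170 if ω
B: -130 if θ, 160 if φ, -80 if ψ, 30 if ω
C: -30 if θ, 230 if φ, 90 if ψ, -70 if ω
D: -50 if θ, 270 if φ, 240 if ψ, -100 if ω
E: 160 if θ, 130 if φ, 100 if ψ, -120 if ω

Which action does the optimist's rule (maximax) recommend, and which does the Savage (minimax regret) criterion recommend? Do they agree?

maximax → D; minimax regret → C (disagree)

Row maxima: A=170, B=160, C=230, D=270, E=160
Best best-case = 270 → D.
Column bests: θ=160, φ=270, ψ=240, ω=170.
A regrets: 10, 320, 300, 0 → max 320
B regrets: 290, 110, 320, 140 → max 320
C regrets: 190, 40, 150, 240 → max 240
D regrets: 210, 0, 0, 270 → max 270
E regrets: 0, 140, 140, 290 → max 290
Smallest max regret = 240 → C.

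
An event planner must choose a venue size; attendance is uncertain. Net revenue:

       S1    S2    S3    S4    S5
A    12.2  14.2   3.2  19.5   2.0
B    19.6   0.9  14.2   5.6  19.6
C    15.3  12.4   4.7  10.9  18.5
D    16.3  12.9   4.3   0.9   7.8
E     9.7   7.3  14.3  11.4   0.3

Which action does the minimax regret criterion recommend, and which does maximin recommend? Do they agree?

Column bests: S1=19.6, S2=14.2, S3=14.3, S4=19.5, S5=19.6.
A regrets: 7.4, 0.0, 11.1, 0.0, 17.6 → max 17.6
B regrets: 0.0, 13.3, 0.1, 13.9, 0.0 → max 13.9
C regrets: 4.3, 1.8, 9.6, 8.6, 1.1 → max 9.6
D regrets: 3.3, 1.3, 10.0, 18.6, 11.8 → max 18.6
E regrets: 9.9, 6.9, 0.0, 8.1, 19.3 → max 19.3
Smallest max regret = 9.6 → C.
Row minima: A=2.0, B=0.9, C=4.7, D=0.9, E=0.3
Best worst-case = 4.7 → C.

minimax regret → C; maximin → C (agree)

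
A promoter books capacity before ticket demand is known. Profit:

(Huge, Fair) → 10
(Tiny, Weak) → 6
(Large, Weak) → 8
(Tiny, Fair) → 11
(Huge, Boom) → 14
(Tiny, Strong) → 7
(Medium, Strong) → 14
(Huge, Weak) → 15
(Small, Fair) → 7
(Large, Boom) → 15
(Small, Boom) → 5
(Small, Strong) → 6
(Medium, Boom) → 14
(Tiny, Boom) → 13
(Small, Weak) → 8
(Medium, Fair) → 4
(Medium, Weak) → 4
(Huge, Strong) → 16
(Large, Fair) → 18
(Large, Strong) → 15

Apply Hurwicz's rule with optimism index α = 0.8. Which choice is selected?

Tiny: 0.8·13 + 0.2·6 = 11.6
Small: 0.8·8 + 0.2·5 = 7.4
Medium: 0.8·14 + 0.2·4 = 12
Large: 0.8·18 + 0.2·8 = 16
Huge: 0.8·16 + 0.2·10 = 14.8
Highest Hurwicz score = 16 → Large.

Large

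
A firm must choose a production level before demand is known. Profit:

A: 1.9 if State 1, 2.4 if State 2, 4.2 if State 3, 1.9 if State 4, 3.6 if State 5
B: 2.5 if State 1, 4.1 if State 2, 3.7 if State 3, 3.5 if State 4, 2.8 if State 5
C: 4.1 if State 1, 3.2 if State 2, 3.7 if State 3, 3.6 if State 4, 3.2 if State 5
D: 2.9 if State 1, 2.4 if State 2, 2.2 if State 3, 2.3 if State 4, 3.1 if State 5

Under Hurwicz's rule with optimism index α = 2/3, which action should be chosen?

C

A: 2/3·4.2 + 1/3·1.9 = 103/30
B: 2/3·4.1 + 1/3·2.5 = 107/30
C: 2/3·4.1 + 1/3·3.2 = 3.8
D: 2/3·3.1 + 1/3·2.2 = 2.8
Highest Hurwicz score = 3.8 → C.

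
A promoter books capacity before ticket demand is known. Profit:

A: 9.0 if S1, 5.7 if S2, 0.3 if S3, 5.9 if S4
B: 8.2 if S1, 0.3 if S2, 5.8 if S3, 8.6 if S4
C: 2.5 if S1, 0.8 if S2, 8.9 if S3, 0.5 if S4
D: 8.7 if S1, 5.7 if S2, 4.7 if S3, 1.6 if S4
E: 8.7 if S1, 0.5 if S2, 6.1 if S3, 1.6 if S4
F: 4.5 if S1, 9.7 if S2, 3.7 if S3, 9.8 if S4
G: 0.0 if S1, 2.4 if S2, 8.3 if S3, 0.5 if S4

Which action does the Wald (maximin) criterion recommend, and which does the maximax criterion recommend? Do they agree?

Row minima: A=0.3, B=0.3, C=0.5, D=1.6, E=0.5, F=3.7, G=0.0
Best worst-case = 3.7 → F.
Row maxima: A=9.0, B=8.6, C=8.9, D=8.7, E=8.7, F=9.8, G=8.3
Best best-case = 9.8 → F.

maximin → F; maximax → F (agree)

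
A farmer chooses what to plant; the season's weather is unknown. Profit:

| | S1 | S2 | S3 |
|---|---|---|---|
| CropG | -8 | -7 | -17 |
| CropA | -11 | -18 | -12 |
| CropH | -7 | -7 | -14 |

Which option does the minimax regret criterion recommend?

Column bests: S1=-7, S2=-7, S3=-12.
CropG regrets: 1, 0, 5 → max 5
CropA regrets: 4, 11, 0 → max 11
CropH regrets: 0, 0, 2 → max 2
Smallest max regret = 2 → CropH.

CropH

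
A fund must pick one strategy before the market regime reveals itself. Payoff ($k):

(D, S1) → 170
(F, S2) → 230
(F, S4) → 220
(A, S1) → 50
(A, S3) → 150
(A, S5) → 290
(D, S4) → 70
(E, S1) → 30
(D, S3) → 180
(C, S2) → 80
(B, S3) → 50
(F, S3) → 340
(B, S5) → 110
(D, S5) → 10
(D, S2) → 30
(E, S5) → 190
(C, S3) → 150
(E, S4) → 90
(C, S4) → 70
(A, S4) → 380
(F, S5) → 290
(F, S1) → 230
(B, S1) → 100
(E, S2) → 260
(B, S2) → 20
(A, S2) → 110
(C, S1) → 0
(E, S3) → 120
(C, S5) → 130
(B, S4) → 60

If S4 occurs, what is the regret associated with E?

290

Best payoff under S4 is 380.
Regret = 380 − 90 = 290.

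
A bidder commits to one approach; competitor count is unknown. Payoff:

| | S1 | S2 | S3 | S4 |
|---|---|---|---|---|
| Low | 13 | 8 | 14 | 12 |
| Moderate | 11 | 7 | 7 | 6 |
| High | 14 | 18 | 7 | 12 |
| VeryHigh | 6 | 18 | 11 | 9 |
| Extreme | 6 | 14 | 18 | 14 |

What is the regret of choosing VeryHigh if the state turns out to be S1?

Best payoff under S1 is 14.
Regret = 14 − 6 = 8.

8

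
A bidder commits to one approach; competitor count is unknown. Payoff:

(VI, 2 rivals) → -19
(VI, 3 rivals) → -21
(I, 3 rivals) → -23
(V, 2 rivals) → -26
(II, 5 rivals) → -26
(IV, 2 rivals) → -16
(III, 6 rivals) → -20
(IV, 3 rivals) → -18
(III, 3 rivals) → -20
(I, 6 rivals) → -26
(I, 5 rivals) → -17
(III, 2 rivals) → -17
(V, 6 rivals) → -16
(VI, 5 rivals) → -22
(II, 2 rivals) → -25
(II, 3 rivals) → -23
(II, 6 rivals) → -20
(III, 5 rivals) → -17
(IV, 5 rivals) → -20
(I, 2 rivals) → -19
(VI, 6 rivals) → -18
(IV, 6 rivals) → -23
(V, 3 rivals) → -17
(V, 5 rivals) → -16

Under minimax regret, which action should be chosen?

III

Column bests: 2 rivals=-16, 3 rivals=-17, 5 rivals=-16, 6 rivals=-16.
I regrets: 3, 6, 1, 10 → max 10
II regrets: 9, 6, 10, 4 → max 10
III regrets: 1, 3, 1, 4 → max 4
IV regrets: 0, 1, 4, 7 → max 7
V regrets: 10, 0, 0, 0 → max 10
VI regrets: 3, 4, 6, 2 → max 6
Smallest max regret = 4 → III.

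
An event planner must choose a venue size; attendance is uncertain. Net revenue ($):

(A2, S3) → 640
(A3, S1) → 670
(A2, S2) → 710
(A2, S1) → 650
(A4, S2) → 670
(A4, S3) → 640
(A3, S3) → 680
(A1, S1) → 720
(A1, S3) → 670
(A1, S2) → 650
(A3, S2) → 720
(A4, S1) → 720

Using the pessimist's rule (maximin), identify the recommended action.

Row minima: A1=650, A2=640, A3=670, A4=640
Best worst-case = 670 → A3.

A3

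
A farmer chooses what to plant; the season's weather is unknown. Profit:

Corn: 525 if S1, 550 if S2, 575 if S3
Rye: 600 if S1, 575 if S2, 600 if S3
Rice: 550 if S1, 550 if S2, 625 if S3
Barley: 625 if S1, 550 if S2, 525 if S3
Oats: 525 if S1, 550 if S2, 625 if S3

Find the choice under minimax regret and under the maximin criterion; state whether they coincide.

minimax regret → Rye; maximin → Rye (agree)

Column bests: S1=625, S2=575, S3=625.
Corn regrets: 100, 25, 50 → max 100
Rye regrets: 25, 0, 25 → max 25
Rice regrets: 75, 25, 0 → max 75
Barley regrets: 0, 25, 100 → max 100
Oats regrets: 100, 25, 0 → max 100
Smallest max regret = 25 → Rye.
Row minima: Corn=525, Rye=575, Rice=550, Barley=525, Oats=525
Best worst-case = 575 → Rye.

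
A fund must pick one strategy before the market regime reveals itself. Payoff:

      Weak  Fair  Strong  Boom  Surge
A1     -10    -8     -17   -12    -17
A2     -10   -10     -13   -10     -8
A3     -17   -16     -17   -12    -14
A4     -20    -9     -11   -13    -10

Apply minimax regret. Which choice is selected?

Column bests: Weak=-10, Fair=-8, Strong=-11, Boom=-10, Surge=-8.
A1 regrets: 0, 0, 6, 2, 9 → max 9
A2 regrets: 0, 2, 2, 0, 0 → max 2
A3 regrets: 7, 8, 6, 2, 6 → max 8
A4 regrets: 10, 1, 0, 3, 2 → max 10
Smallest max regret = 2 → A2.

A2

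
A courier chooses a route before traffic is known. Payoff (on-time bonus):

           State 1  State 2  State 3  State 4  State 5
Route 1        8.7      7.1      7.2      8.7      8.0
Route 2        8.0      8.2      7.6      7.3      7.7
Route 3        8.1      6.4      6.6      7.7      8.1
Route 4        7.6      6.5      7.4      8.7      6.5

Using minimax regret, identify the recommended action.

Route 1

Column bests: State 1=8.7, State 2=8.2, State 3=7.6, State 4=8.7, State 5=8.1.
Route 1 regrets: 0.0, 1.1, 0.4, 0.0, 0.1 → max 1.1
Route 2 regrets: 0.7, 0.0, 0.0, 1.4, 0.4 → max 1.4
Route 3 regrets: 0.6, 1.8, 1.0, 1.0, 0.0 → max 1.8
Route 4 regrets: 1.1, 1.7, 0.2, 0.0, 1.6 → max 1.7
Smallest max regret = 1.1 → Route 1.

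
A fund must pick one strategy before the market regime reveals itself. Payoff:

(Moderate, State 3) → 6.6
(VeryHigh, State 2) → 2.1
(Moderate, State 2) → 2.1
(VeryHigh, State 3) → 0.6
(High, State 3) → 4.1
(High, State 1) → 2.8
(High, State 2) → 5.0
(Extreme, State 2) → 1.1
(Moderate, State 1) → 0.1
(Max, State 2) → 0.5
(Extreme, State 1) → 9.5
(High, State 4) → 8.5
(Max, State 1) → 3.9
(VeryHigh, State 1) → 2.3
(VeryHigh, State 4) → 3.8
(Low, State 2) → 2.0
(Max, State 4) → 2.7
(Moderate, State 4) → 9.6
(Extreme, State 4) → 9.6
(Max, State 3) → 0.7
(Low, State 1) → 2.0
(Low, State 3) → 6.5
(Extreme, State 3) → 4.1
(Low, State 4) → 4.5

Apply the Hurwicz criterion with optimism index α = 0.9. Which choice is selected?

Low: 0.9·6.5 + 0.1·2.0 = 6.05
Moderate: 0.9·9.6 + 0.1·0.1 = 8.65
High: 0.9·8.5 + 0.1·2.8 = 7.93
VeryHigh: 0.9·3.8 + 0.1·0.6 = 3.48
Extreme: 0.9·9.6 + 0.1·1.1 = 8.75
Max: 0.9·3.9 + 0.1·0.5 = 3.56
Highest Hurwicz score = 8.75 → Extreme.

Extreme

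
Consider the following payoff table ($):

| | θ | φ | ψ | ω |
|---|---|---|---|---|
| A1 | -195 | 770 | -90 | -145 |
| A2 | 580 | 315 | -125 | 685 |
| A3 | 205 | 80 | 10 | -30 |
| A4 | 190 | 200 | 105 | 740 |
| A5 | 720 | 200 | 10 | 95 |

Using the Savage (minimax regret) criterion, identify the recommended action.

A2

Column bests: θ=720, φ=770, ψ=105, ω=740.
A1 regrets: 915, 0, 195, 885 → max 915
A2 regrets: 140, 455, 230, 55 → max 455
A3 regrets: 515, 690, 95, 770 → max 770
A4 regrets: 530, 570, 0, 0 → max 570
A5 regrets: 0, 570, 95, 645 → max 645
Smallest max regret = 455 → A2.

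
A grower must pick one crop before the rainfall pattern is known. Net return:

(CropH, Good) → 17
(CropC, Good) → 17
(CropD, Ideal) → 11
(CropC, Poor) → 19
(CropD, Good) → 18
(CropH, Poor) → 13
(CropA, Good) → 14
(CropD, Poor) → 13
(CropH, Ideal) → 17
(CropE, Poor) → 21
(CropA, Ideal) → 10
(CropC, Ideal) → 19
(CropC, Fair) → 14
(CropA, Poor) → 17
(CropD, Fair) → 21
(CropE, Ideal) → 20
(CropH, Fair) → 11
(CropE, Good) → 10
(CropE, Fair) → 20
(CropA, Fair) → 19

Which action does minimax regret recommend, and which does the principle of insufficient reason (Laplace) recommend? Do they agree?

Column bests: Poor=21, Fair=21, Good=18, Ideal=20.
CropD regrets: 8, 0, 0, 9 → max 9
CropH regrets: 8, 10, 1, 3 → max 10
CropC regrets: 2, 7, 1, 1 → max 7
CropE regrets: 0, 1, 8, 0 → max 8
CropA regrets: 4, 2, 4, 10 → max 10
Smallest max regret = 7 → CropC.
Row averages: CropD=15.75, CropH=14.5, CropC=17.25, CropE=17.75, CropA=15
Highest average = 17.75 → CropE.

minimax regret → CropC; laplace → CropE (disagree)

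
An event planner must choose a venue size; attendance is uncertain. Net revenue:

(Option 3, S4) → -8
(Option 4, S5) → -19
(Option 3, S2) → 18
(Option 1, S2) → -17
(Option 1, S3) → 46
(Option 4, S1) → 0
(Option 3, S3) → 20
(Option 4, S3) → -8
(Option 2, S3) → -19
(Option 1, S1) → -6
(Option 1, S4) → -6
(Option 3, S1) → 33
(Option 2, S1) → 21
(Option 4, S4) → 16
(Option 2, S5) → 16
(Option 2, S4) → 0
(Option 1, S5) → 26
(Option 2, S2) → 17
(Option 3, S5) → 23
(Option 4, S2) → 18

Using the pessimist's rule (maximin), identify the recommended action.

Option 3

Row minima: Option 1=-17, Option 2=-19, Option 3=-8, Option 4=-19
Best worst-case = -8 → Option 3.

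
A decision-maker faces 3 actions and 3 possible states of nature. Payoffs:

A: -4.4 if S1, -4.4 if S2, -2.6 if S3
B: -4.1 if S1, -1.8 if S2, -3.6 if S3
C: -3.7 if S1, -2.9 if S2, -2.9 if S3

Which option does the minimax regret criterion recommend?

B

Column bests: S1=-3.7, S2=-1.8, S3=-2.6.
A regrets: 0.7, 2.6, 0.0 → max 2.6
B regrets: 0.4, 0.0, 1.0 → max 1.0
C regrets: 0.0, 1.1, 0.3 → max 1.1
Smallest max regret = 1.0 → B.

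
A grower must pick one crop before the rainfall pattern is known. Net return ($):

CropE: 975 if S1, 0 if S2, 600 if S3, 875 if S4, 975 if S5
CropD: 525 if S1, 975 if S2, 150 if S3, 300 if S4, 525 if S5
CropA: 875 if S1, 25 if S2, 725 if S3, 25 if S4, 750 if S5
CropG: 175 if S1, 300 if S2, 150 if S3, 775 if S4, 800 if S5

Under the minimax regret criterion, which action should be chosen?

Column bests: S1=975, S2=975, S3=725, S4=875, S5=975.
CropE regrets: 0, 975, 125, 0, 0 → max 975
CropD regrets: 450, 0, 575, 575, 450 → max 575
CropA regrets: 100, 950, 0, 850, 225 → max 950
CropG regrets: 800, 675, 575, 100, 175 → max 800
Smallest max regret = 575 → CropD.

CropD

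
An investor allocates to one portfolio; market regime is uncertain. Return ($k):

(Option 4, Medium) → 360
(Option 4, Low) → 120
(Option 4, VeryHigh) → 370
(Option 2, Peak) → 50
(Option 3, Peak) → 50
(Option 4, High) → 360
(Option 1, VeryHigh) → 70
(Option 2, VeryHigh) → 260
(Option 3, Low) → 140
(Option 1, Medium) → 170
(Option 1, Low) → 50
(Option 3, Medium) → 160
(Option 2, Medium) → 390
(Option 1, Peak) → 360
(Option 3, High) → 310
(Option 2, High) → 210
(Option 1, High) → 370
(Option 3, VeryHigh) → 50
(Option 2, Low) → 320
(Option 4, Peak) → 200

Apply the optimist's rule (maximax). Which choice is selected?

Row maxima: Option 1=370, Option 2=390, Option 3=310, Option 4=370
Best best-case = 390 → Option 2.

Option 2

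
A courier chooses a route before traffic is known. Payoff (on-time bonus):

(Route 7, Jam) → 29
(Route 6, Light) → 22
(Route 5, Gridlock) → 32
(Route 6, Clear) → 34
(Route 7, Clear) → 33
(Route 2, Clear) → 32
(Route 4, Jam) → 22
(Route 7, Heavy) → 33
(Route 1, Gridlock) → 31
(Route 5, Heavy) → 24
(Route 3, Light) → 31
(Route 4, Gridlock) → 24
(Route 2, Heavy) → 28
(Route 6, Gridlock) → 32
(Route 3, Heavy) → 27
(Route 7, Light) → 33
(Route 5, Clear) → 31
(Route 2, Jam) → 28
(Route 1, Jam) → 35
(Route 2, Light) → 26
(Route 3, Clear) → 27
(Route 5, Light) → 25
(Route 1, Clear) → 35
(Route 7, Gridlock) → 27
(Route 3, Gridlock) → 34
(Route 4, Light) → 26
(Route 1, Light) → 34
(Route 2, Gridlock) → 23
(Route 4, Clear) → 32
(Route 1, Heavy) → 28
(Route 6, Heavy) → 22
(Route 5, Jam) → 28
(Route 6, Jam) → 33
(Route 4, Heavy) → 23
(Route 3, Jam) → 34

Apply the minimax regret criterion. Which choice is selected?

Column bests: Clear=35, Light=34, Heavy=33, Jam=35, Gridlock=34.
Route 1 regrets: 0, 0, 5, 0, 3 → max 5
Route 2 regrets: 3, 8, 5, 7, 11 → max 11
Route 3 regrets: 8, 3, 6, 1, 0 → max 8
Route 4 regrets: 3, 8, 10, 13, 10 → max 13
Route 5 regrets: 4, 9, 9, 7, 2 → max 9
Route 6 regrets: 1, 12, 11, 2, 2 → max 12
Route 7 regrets: 2, 1, 0, 6, 7 → max 7
Smallest max regret = 5 → Route 1.

Route 1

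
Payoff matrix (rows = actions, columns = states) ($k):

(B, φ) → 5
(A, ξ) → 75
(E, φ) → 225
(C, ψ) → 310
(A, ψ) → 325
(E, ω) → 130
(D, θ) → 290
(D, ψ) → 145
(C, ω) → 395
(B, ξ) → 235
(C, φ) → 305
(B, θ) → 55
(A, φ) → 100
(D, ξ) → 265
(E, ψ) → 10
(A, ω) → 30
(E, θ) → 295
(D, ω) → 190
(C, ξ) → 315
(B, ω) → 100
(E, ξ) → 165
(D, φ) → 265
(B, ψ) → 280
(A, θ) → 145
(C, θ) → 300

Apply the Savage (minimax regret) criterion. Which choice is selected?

Column bests: θ=300, φ=305, ψ=325, ω=395, ξ=315.
A regrets: 155, 205, 0, 365, 240 → max 365
B regrets: 245, 300, 45, 295, 80 → max 300
C regrets: 0, 0, 15, 0, 0 → max 15
D regrets: 10, 40, 180, 205, 50 → max 205
E regrets: 5, 80, 315, 265, 150 → max 315
Smallest max regret = 15 → C.

C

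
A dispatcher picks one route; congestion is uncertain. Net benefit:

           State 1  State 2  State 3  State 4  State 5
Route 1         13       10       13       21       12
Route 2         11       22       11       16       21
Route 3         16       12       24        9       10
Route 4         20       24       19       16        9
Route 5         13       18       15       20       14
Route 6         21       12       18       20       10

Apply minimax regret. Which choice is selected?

Route 5

Column bests: State 1=21, State 2=24, State 3=24, State 4=21, State 5=21.
Route 1 regrets: 8, 14, 11, 0, 9 → max 14
Route 2 regrets: 10, 2, 13, 5, 0 → max 13
Route 3 regrets: 5, 12, 0, 12, 11 → max 12
Route 4 regrets: 1, 0, 5, 5, 12 → max 12
Route 5 regrets: 8, 6, 9, 1, 7 → max 9
Route 6 regrets: 0, 12, 6, 1, 11 → max 12
Smallest max regret = 9 → Route 5.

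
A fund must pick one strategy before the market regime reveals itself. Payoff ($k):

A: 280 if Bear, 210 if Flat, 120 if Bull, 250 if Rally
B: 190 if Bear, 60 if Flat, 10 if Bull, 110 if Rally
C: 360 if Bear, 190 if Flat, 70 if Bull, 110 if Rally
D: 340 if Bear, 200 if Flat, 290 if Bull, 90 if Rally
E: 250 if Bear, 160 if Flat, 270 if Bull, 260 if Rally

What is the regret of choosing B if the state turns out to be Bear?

170

Best payoff under Bear is 360.
Regret = 360 − 190 = 170.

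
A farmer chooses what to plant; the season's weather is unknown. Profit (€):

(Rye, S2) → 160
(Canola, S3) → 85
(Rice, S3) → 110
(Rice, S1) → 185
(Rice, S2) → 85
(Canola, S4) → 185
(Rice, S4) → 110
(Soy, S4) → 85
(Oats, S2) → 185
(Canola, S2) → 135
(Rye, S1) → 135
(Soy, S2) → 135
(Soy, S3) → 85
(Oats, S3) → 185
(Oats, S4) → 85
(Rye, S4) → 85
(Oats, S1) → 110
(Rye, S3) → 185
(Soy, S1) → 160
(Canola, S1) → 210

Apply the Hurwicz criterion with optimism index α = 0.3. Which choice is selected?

Oats: 0.3·185 + 0.7·85 = 115
Canola: 0.3·210 + 0.7·85 = 122.5
Soy: 0.3·160 + 0.7·85 = 107.5
Rye: 0.3·185 + 0.7·85 = 115
Rice: 0.3·185 + 0.7·85 = 115
Highest Hurwicz score = 122.5 → Canola.

Canola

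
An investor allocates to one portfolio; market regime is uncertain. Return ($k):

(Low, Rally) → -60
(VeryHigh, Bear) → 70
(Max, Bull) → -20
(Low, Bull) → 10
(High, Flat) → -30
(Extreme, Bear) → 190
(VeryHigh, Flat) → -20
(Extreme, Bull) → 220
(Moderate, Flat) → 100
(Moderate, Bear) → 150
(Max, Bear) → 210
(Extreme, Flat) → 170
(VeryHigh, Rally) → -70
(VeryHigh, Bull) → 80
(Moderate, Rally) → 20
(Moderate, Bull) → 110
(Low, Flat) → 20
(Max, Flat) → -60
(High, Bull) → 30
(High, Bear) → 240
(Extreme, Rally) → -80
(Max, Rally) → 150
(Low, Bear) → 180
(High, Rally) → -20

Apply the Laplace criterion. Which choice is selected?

Row averages: Low=37.5, Moderate=95, High=55, VeryHigh=15, Extreme=125, Max=70
Highest average = 125 → Extreme.

Extreme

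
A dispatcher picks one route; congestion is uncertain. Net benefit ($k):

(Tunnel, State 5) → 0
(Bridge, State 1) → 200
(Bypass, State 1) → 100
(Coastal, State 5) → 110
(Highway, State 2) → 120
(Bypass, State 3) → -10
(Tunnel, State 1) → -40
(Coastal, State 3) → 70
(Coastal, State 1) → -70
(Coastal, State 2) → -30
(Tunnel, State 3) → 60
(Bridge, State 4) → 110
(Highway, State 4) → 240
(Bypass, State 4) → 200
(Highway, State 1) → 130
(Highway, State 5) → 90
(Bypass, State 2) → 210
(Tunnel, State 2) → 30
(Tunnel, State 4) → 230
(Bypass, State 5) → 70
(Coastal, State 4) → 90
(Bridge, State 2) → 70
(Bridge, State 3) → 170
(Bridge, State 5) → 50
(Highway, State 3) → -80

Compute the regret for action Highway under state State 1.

70

Best payoff under State 1 is 200.
Regret = 200 − 130 = 70.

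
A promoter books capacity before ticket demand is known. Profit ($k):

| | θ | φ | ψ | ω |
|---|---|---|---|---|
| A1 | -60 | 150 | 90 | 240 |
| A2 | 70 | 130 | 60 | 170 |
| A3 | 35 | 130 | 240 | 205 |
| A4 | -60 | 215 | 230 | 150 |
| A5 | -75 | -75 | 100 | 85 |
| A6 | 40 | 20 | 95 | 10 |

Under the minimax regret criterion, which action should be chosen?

Column bests: θ=70, φ=215, ψ=240, ω=240.
A1 regrets: 130, 65, 150, 0 → max 150
A2 regrets: 0, 85, 180, 70 → max 180
A3 regrets: 35, 85, 0, 35 → max 85
A4 regrets: 130, 0, 10, 90 → max 130
A5 regrets: 145, 290, 140, 155 → max 290
A6 regrets: 30, 195, 145, 230 → max 230
Smallest max regret = 85 → A3.

A3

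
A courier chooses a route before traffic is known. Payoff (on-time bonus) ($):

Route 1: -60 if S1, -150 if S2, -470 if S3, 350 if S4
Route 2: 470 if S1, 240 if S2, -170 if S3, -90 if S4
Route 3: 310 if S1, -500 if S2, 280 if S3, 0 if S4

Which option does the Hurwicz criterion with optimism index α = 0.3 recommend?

Route 1: 0.3·350 + 0.7·(-470) = -224
Route 2: 0.3·470 + 0.7·(-170) = 22
Route 3: 0.3·310 + 0.7·(-500) = -257
Highest Hurwicz score = 22 → Route 2.

Route 2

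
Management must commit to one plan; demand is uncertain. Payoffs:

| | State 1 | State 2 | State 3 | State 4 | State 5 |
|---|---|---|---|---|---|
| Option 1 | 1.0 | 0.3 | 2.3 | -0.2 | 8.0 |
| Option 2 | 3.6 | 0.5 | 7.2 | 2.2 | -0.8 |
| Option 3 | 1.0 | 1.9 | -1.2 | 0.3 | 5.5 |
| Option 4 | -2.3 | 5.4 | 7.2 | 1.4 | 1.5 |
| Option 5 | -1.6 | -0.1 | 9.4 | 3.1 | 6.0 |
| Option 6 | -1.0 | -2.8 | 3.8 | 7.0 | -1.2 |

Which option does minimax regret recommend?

Option 5

Column bests: State 1=3.6, State 2=5.4, State 3=9.4, State 4=7.0, State 5=8.0.
Option 1 regrets: 2.6, 5.1, 7.1, 7.2, 0.0 → max 7.2
Option 2 regrets: 0.0, 4.9, 2.2, 4.8, 8.8 → max 8.8
Option 3 regrets: 2.6, 3.5, 10.6, 6.7, 2.5 → max 10.6
Option 4 regrets: 5.9, 0.0, 2.2, 5.6, 6.5 → max 6.5
Option 5 regrets: 5.2, 5.5, 0.0, 3.9, 2.0 → max 5.5
Option 6 regrets: 4.6, 8.2, 5.6, 0.0, 9.2 → max 9.2
Smallest max regret = 5.5 → Option 5.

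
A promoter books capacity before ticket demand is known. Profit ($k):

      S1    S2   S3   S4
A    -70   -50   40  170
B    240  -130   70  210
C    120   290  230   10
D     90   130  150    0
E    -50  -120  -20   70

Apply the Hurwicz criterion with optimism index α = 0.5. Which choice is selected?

C

A: 0.5·170 + 0.5·(-70) = 50
B: 0.5·240 + 0.5·(-130) = 55
C: 0.5·290 + 0.5·10 = 150
D: 0.5·150 + 0.5·0 = 75
E: 0.5·70 + 0.5·(-120) = -25
Highest Hurwicz score = 150 → C.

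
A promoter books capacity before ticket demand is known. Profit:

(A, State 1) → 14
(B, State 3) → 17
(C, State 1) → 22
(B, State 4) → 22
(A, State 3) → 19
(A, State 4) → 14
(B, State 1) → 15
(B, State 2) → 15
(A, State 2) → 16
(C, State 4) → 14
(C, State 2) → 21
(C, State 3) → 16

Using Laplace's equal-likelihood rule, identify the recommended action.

Row averages: A=15.75, B=17.25, C=18.25
Highest average = 18.25 → C.

C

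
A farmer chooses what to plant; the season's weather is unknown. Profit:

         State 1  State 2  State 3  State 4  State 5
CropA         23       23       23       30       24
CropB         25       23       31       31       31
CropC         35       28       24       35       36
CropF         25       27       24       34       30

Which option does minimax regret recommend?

Column bests: State 1=35, State 2=28, State 3=31, State 4=35, State 5=36.
CropA regrets: 12, 5, 8, 5, 12 → max 12
CropB regrets: 10, 5, 0, 4, 5 → max 10
CropC regrets: 0, 0, 7, 0, 0 → max 7
CropF regrets: 10, 1, 7, 1, 6 → max 10
Smallest max regret = 7 → CropC.

CropC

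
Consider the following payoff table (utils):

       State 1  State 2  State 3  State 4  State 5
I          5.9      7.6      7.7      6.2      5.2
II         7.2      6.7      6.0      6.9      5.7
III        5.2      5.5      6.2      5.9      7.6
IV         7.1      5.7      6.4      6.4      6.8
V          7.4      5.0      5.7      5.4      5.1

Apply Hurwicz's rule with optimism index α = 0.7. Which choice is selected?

I

I: 0.7·7.7 + 0.3·5.2 = 6.95
II: 0.7·7.2 + 0.3·5.7 = 6.75
III: 0.7·7.6 + 0.3·5.2 = 6.88
IV: 0.7·7.1 + 0.3·5.7 = 6.68
V: 0.7·7.4 + 0.3·5.0 = 6.68
Highest Hurwicz score = 6.95 → I.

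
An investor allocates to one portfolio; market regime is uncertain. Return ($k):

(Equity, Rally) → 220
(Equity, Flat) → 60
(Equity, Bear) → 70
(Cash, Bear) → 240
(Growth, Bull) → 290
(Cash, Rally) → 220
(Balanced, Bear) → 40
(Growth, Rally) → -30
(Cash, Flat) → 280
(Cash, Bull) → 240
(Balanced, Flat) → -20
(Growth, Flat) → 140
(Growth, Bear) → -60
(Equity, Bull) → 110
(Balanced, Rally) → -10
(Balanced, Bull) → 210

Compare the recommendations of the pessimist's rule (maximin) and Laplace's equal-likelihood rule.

Row minima: Cash=220, Balanced=-20, Equity=60, Growth=-60
Best worst-case = 220 → Cash.
Row averages: Cash=245, Balanced=55, Equity=115, Growth=85
Highest average = 245 → Cash.

maximin → Cash; laplace → Cash (agree)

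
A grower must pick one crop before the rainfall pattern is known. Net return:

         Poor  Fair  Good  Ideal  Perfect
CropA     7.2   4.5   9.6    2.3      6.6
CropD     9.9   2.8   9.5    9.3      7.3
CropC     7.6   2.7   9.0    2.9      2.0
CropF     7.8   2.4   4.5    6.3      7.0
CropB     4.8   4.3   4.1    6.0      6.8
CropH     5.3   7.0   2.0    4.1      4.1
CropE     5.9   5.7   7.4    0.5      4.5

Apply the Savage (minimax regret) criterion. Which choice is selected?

CropD

Column bests: Poor=9.9, Fair=7.0, Good=9.6, Ideal=9.3, Perfect=7.3.
CropA regrets: 2.7, 2.5, 0.0, 7.0, 0.7 → max 7.0
CropD regrets: 0.0, 4.2, 0.1, 0.0, 0.0 → max 4.2
CropC regrets: 2.3, 4.3, 0.6, 6.4, 5.3 → max 6.4
CropF regrets: 2.1, 4.6, 5.1, 3.0, 0.3 → max 5.1
CropB regrets: 5.1, 2.7, 5.5, 3.3, 0.5 → max 5.5
CropH regrets: 4.6, 0.0, 7.6, 5.2, 3.2 → max 7.6
CropE regrets: 4.0, 1.3, 2.2, 8.8, 2.8 → max 8.8
Smallest max regret = 4.2 → CropD.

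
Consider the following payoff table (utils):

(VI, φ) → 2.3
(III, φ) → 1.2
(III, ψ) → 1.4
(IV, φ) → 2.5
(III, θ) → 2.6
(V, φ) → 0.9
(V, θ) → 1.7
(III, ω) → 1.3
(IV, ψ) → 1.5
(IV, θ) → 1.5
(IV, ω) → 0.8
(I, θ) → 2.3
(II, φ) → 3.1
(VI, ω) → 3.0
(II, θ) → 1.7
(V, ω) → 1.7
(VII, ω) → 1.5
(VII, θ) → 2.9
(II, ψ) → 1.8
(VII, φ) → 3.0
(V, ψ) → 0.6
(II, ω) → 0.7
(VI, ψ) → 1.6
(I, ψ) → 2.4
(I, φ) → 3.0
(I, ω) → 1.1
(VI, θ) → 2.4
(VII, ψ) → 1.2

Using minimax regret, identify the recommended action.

VI

Column bests: θ=2.9, φ=3.1, ψ=2.4, ω=3.0.
I regrets: 0.6, 0.1, 0.0, 1.9 → max 1.9
II regrets: 1.2, 0.0, 0.6, 2.3 → max 2.3
III regrets: 0.3, 1.9, 1.0, 1.7 → max 1.9
IV regrets: 1.4, 0.6, 0.9, 2.2 → max 2.2
V regrets: 1.2, 2.2, 1.8, 1.3 → max 2.2
VI regrets: 0.5, 0.8, 0.8, 0.0 → max 0.8
VII regrets: 0.0, 0.1, 1.2, 1.5 → max 1.5
Smallest max regret = 0.8 → VI.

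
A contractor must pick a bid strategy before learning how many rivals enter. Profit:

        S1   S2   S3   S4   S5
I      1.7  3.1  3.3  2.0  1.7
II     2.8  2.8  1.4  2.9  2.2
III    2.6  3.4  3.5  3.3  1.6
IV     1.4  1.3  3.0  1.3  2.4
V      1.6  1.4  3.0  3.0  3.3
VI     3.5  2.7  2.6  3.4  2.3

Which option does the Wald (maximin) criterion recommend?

VI

Row minima: I=1.7, II=1.4, III=1.6, IV=1.3, V=1.4, VI=2.3
Best worst-case = 2.3 → VI.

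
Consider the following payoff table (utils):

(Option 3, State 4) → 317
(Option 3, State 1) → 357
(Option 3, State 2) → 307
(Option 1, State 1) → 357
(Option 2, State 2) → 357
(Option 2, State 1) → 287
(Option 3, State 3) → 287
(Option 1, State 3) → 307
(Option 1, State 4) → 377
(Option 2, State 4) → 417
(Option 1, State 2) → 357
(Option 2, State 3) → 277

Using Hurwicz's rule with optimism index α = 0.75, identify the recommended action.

Option 1: 0.75·377 + 0.25·307 = 359.5
Option 2: 0.75·417 + 0.25·277 = 382
Option 3: 0.75·357 + 0.25·287 = 339.5
Highest Hurwicz score = 382 → Option 2.

Option 2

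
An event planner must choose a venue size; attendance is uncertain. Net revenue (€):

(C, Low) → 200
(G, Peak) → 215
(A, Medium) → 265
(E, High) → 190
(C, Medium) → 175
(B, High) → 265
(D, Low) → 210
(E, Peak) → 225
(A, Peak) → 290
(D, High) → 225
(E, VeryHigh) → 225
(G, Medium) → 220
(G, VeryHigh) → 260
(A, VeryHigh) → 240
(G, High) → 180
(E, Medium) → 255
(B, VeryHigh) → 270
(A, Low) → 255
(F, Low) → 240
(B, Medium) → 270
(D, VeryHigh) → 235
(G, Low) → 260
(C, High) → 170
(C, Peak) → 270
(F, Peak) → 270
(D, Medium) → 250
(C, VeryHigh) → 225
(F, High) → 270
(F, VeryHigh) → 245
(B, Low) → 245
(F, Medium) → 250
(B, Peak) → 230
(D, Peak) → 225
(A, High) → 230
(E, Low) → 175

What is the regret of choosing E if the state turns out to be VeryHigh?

45

Best payoff under VeryHigh is 270.
Regret = 270 − 225 = 45.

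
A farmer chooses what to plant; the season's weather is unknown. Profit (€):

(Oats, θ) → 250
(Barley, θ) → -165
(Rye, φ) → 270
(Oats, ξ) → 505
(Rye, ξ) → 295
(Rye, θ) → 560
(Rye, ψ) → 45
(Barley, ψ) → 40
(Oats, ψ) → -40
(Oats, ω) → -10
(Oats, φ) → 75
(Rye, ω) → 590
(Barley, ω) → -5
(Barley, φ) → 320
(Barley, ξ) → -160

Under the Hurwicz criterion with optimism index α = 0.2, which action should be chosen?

Rye

Barley: 0.2·320 + 0.8·(-165) = -68
Rye: 0.2·590 + 0.8·45 = 154
Oats: 0.2·505 + 0.8·(-40) = 69
Highest Hurwicz score = 154 → Rye.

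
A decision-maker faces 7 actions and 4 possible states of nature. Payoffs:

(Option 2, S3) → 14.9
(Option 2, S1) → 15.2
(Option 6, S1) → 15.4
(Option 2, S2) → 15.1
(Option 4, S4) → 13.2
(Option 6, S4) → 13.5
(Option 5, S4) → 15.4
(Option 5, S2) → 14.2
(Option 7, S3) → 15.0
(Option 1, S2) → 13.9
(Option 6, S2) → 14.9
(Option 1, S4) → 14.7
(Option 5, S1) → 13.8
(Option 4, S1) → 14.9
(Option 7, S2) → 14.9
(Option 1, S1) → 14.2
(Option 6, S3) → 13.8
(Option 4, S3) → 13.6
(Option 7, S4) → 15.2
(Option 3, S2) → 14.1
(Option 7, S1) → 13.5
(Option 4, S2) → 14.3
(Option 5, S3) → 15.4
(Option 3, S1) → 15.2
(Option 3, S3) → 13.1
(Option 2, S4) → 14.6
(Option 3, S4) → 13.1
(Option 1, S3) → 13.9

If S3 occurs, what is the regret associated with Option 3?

2.3

Best payoff under S3 is 15.4.
Regret = 15.4 − 13.1 = 2.3.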